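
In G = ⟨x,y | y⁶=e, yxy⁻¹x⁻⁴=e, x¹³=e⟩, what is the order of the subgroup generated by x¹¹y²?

|⟨x¹¹y²⟩| equals the order of x¹¹y². Compute successive powers until reaching e:
  (x¹¹y²)¹ = x¹¹y², (x¹¹y²)² = x⁵y⁴, (x¹¹y²)³ = e.
The smallest positive k with (x¹¹y²)ᵏ = e is 3, so |⟨x¹¹y²⟩| = 3.

Answer: 3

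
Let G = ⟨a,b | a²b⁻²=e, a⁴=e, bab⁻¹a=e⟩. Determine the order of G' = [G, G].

G' = [G, G] is generated by all commutators. The generator-pair commutators are: [a, b] = a².
The subgroup they normally generate is {e, a²}, of order 2.
Check: |G/G'| = 8/2 = 4 is the order of the abelianisation.

Answer: 2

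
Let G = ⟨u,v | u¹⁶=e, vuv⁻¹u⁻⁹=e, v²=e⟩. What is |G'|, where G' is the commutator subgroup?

G' = [G, G] is generated by all commutators. The generator-pair commutators are: [u, v] = u⁸.
The subgroup they normally generate is {e, u⁸}, of order 2.
Check: |G/G'| = 32/2 = 16 is the order of the abelianisation.

Answer: 2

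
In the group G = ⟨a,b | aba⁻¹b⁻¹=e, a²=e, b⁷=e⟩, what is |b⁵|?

Compute successive powers until reaching e:
  (b⁵)¹ = b⁵, (b⁵)² = b³, (b⁵)³ = b, (b⁵)⁴ = b⁶, (b⁵)⁵ = b⁴, (b⁵)⁶ = b², (b⁵)⁷ = e.
The smallest positive k with (b⁵)ᵏ = e is 7.

Answer: 7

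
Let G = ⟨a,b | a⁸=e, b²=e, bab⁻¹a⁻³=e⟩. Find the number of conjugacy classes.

The conjugacy classes (representative and size) are:
  [e] (size 1), [a³] (size 2), [a²] (size 2), [a⁴] (size 1), [a⁵] (size 2), [a⁴b] (size 4), [ab] (size 4).
Class equation: 1 + 2 + 2 + 1 + 2 + 4 + 4 = 16 = |G|. So G has 7 conjugacy classes.

Answer: 7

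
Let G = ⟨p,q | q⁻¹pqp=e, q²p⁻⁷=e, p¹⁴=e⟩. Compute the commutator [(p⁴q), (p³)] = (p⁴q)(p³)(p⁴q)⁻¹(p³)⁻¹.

[(p⁴q), (p³)] = (p⁴q)·(p³)·(p⁴q)⁻¹·(p³)⁻¹.
  (p⁴q) · (p³) = pq
  (pq) · (p⁴q⁻¹) = p¹¹
  (p¹¹) · (p¹¹) = p⁸

Answer: p⁸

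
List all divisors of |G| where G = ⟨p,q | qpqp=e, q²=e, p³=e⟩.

|G| = 6 = 2 · 3. By Lagrange's theorem the order of any subgroup divides 6; the divisors of 6 are 1, 2, 3, 6.

Answer: 1, 2, 3, 6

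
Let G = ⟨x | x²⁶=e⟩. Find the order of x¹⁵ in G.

Compute successive powers until reaching e:
  (x¹⁵)¹ = x¹⁵, (x¹⁵)² = x⁴, (x¹⁵)³ = x¹⁹, (x¹⁵)⁴ = x⁸, (x¹⁵)⁵ = x²³, (x¹⁵)⁶ = x¹², (x¹⁵)⁷ = x, (x¹⁵)⁸ = x¹⁶, (x¹⁵)⁹ = x⁵, (x¹⁵)¹⁰ = x²⁰, (x¹⁵)¹¹ = x⁹, (x¹⁵)¹² = x²⁴, (x¹⁵)¹³ = x¹³, (x¹⁵)¹⁴ = x², (x¹⁵)¹⁵ = x¹⁷, (x¹⁵)¹⁶ = x⁶, (x¹⁵)¹⁷ = x²¹, (x¹⁵)¹⁸ = x¹⁰, (x¹⁵)¹⁹ = x²⁵, (x¹⁵)²⁰ = x¹⁴, (x¹⁵)²¹ = x³, (x¹⁵)²² = x¹⁸, (x¹⁵)²³ = x⁷, (x¹⁵)²⁴ = x²², (x¹⁵)²⁵ = x¹¹, (x¹⁵)²⁶ = e.
The smallest positive k with (x¹⁵)ᵏ = e is 26.

Answer: 26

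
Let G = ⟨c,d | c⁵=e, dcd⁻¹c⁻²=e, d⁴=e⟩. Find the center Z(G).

An element z ∈ Z(G) iff z commutes with every generator.
For example e is central: e·c = c = c·e; e·d = d = d·e.
Whereas c ∉ Z(G) since c·d = cd ≠ c²d = d·c.
Checking each of the 20 elements this way gives Z(G) = {e}, of order 1.

Answer: {e}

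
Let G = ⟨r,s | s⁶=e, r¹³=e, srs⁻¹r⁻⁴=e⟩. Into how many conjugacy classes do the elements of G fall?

The conjugacy classes (representative and size) are:
  [e] (size 1), [r⁴] (size 6), [r¹¹] (size 6), [r⁷s] (size 13), [r⁸s²] (size 13), [r¹²s³] (size 13), [r⁵s⁴] (size 13), [r¹¹s⁵] (size 13).
Class equation: 1 + 6 + 6 + 13 + 13 + 13 + 13 + 13 = 78 = |G|. So G has 8 conjugacy classes.

Answer: 8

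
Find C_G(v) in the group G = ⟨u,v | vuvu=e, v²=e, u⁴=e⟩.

⟨v⟩ ⊆ C_G(v) since powers of v commute with v; so |C_G(v)| ≥ |⟨v⟩| = 2.
By orbit–stabilizer, |C_G(v)| = |G| / |conj. class of v| = 8 / 2 = 4.
The 4 elements commuting with v are {e, u², v, u²v}.

Answer: {e, u², v, u²v}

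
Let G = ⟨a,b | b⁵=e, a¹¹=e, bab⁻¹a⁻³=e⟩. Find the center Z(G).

An element z ∈ Z(G) iff z commutes with every generator.
For example e is central: e·a = a = a·e; e·b = b = b·e.
Whereas a ∉ Z(G) since a·b = ab ≠ a³b = b·a.
Checking each of the 55 elements this way gives Z(G) = {e}, of order 1.

Answer: {e}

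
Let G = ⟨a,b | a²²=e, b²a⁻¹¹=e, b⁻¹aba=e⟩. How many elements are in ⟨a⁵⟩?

|⟨a⁵⟩| equals the order of a⁵. Compute successive powers until reaching e:
  (a⁵)¹ = a⁵, (a⁵)² = a¹⁰, (a⁵)³ = a¹⁵, (a⁵)⁴ = a²⁰, (a⁵)⁵ = a³, (a⁵)⁶ = a⁸, (a⁵)⁷ = a¹³, (a⁵)⁸ = a¹⁸, (a⁵)⁹ = a, (a⁵)¹⁰ = a⁶, (a⁵)¹¹ = a¹¹, (a⁵)¹² = a¹⁶, (a⁵)¹³ = a²¹, (a⁵)¹⁴ = a⁴, (a⁵)¹⁵ = a⁹, (a⁵)¹⁶ = a¹⁴, (a⁵)¹⁷ = a¹⁹, (a⁵)¹⁸ = a², (a⁵)¹⁹ = a⁷, (a⁵)²⁰ = a¹², (a⁵)²¹ = a¹⁷, (a⁵)²² = e.
The smallest positive k with (a⁵)ᵏ = e is 22, so |⟨a⁵⟩| = 22.

Answer: 22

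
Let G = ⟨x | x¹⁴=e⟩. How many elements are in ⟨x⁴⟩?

|⟨x⁴⟩| equals the order of x⁴. Compute successive powers until reaching e:
  (x⁴)¹ = x⁴, (x⁴)² = x⁸, (x⁴)³ = x¹², (x⁴)⁴ = x², (x⁴)⁵ = x⁶, (x⁴)⁶ = x¹⁰, (x⁴)⁷ = e.
The smallest positive k with (x⁴)ᵏ = e is 7, so |⟨x⁴⟩| = 7.

Answer: 7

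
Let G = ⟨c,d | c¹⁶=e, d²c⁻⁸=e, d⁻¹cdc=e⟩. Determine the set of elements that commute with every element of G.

An element z ∈ Z(G) iff z commutes with every generator.
For example c⁸ is central: (c⁸)·c = c⁹ = c·(c⁸); (c⁸)·d = d⁻¹ = d·(c⁸).
Whereas c ∉ Z(G) since c·d = cd ≠ c⁷d⁻¹ = d·c.
Checking each of the 32 elements this way gives Z(G) = {e, c⁸}, of order 2.

Answer: {e, c⁸}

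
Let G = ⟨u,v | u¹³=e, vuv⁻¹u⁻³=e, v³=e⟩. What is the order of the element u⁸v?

Compute successive powers until reaching e:
  (u⁸v)¹ = u⁸v, (u⁸v)² = u⁶v², (u⁸v)³ = e.
The smallest positive k with (u⁸v)ᵏ = e is 3.

Answer: 3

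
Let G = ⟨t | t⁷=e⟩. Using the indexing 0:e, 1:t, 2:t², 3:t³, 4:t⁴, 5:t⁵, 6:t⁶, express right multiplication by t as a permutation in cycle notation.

(0 1 2 3 4 5 6)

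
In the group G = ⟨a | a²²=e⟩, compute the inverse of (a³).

The order of (a³) is 22 (smallest k with (a³)ᵏ = e), so (a³)⁻¹ = (a³)²¹ = a¹⁹.
Check: (a³) · (a¹⁹) → (a³) · a¹⁹ = e, giving e as required.

Answer: a¹⁹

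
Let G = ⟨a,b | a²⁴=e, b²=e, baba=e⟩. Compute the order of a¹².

Compute successive powers until reaching e:
  (a¹²)¹ = a¹², (a¹²)² = e.
The smallest positive k with (a¹²)ᵏ = e is 2.

Answer: 2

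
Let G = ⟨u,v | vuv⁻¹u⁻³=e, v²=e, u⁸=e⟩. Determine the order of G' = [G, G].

G' = [G, G] is generated by all commutators. The generator-pair commutators are: [u, v] = u⁶.
The subgroup they normally generate is {e, u², u⁴, u⁶}, of order 4.
Check: |G/G'| = 16/4 = 4 is the order of the abelianisation.

Answer: 4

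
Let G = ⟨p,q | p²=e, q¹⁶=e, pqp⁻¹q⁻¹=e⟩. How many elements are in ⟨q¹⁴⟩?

|⟨q¹⁴⟩| equals the order of q¹⁴. Compute successive powers until reaching e:
  (q¹⁴)¹ = q¹⁴, (q¹⁴)² = q¹², (q¹⁴)³ = q¹⁰, (q¹⁴)⁴ = q⁸, (q¹⁴)⁵ = q⁶, (q¹⁴)⁶ = q⁴, (q¹⁴)⁷ = q², (q¹⁴)⁸ = e.
The smallest positive k with (q¹⁴)ᵏ = e is 8, so |⟨q¹⁴⟩| = 8.

Answer: 8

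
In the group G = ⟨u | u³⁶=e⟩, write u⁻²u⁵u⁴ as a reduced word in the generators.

Multiply left to right, reducing at each step:
  (u³⁴) · u⁵ = u³
  (u³) · u⁴ = u⁷

Answer: u⁷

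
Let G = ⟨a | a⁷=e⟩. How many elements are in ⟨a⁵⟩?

|⟨a⁵⟩| equals the order of a⁵. Compute successive powers until reaching e:
  (a⁵)¹ = a⁵, (a⁵)² = a³, (a⁵)³ = a, (a⁵)⁴ = a⁶, (a⁵)⁵ = a⁴, (a⁵)⁶ = a², (a⁵)⁷ = e.
The smallest positive k with (a⁵)ᵏ = e is 7, so |⟨a⁵⟩| = 7.

Answer: 7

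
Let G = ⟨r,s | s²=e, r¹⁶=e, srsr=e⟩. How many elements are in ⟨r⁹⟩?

|⟨r⁹⟩| equals the order of r⁹. Compute successive powers until reaching e:
  (r⁹)¹ = r⁹, (r⁹)² = r², (r⁹)³ = r¹¹, (r⁹)⁴ = r⁴, (r⁹)⁵ = r¹³, (r⁹)⁶ = r⁶, (r⁹)⁷ = r¹⁵, (r⁹)⁸ = r⁸, (r⁹)⁹ = r, (r⁹)¹⁰ = r¹⁰, (r⁹)¹¹ = r³, (r⁹)¹² = r¹², (r⁹)¹³ = r⁵, (r⁹)¹⁴ = r¹⁴, (r⁹)¹⁵ = r⁷, (r⁹)¹⁶ = e.
The smallest positive k with (r⁹)ᵏ = e is 16, so |⟨r⁹⟩| = 16.

Answer: 16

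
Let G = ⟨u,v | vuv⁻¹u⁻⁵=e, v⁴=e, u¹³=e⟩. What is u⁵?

Compute successive powers of u, reducing at each step:
  u²: u · u = u²
  u³: (u²) · u = u³
  u⁴: (u³) · u = u⁴
  u⁵: (u⁴) · u = u⁵

Answer: u⁵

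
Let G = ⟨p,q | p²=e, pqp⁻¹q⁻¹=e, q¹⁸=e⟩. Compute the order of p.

Compute successive powers until reaching e:
  p¹ = p, p² = e.
The smallest positive k with pᵏ = e is 2.

Answer: 2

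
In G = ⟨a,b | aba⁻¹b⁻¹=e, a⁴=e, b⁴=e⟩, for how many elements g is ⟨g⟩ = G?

⟨g⟩ = G would require ord(g) = |G| = 16, but the maximum element order in G is 4 < 16. So G is not cyclic and no single element generates it: the count is 0.

Answer: 0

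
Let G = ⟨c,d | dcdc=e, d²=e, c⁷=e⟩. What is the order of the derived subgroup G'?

G' = [G, G] is generated by all commutators. The generator-pair commutators are: [c, d] = c².
The subgroup they normally generate is {e, c, c², c³, c⁴, c⁵, c⁶}, of order 7.
Check: |G/G'| = 14/7 = 2 is the order of the abelianisation.

Answer: 7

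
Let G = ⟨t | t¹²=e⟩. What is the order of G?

G is generated by a single element, so G is cyclic. The relator gives t¹² = e and no smaller power is forced to be e, so the 12 powers {e, t, t², t³, t⁴, t⁵, t⁶, t⁷, t⁸, t⁹, t¹¹, t¹⁰} are distinct. Hence |G| = 12.

Answer: 12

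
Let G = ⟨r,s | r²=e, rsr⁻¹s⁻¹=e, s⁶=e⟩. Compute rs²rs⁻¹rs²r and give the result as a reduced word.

Multiply left to right, reducing at each step:
  r · s² = rs²
  (rs²) · r = s²
  (s²) · s⁻¹ = s
  s · r = rs
  (rs) · s² = rs³
  (rs³) · r = s³

Answer: s³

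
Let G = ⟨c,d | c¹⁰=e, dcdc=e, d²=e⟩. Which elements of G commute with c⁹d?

⟨c⁹d⟩ ⊆ C_G(c⁹d) since powers of c⁹d commute with c⁹d; so |C_G(c⁹d)| ≥ |⟨c⁹d⟩| = 2.
By orbit–stabilizer, |C_G(c⁹d)| = |G| / |conj. class of c⁹d| = 20 / 5 = 4.
The 4 elements commuting with c⁹d are {e, c⁵, c⁹d, c⁴d}.

Answer: {e, c⁵, c⁹d, c⁴d}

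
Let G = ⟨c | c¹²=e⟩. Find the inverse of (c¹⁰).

The order of (c¹⁰) is 6 (smallest k with (c¹⁰)ᵏ = e), so (c¹⁰)⁻¹ = (c¹⁰)⁵ = c².
Check: (c¹⁰) · (c²) → (c¹⁰) · c² = e, giving e as required.

Answer: c²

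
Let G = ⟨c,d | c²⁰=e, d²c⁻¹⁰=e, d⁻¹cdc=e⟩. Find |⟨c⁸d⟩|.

|⟨c⁸d⟩| equals the order of c⁸d. Compute successive powers until reaching e:
  (c⁸d)¹ = c⁸d, (c⁸d)² = c¹⁰, (c⁸d)³ = c⁸d⁻¹, (c⁸d)⁴ = e.
The smallest positive k with (c⁸d)ᵏ = e is 4, so |⟨c⁸d⟩| = 4.

Answer: 4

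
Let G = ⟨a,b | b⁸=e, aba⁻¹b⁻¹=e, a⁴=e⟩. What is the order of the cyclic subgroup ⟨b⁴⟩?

|⟨b⁴⟩| equals the order of b⁴. Compute successive powers until reaching e:
  (b⁴)¹ = b⁴, (b⁴)² = e.
The smallest positive k with (b⁴)ᵏ = e is 2, so |⟨b⁴⟩| = 2.

Answer: 2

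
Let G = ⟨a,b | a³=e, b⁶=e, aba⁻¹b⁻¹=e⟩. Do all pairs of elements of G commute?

Each pair of generators commutes: a·b = ab = b·a. Since the generators pairwise commute, every element of G commutes with every other, so G is abelian.

Answer: Yes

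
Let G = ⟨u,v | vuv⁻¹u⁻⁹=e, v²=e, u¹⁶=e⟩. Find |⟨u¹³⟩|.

|⟨u¹³⟩| equals the order of u¹³. Compute successive powers until reaching e:
  (u¹³)¹ = u¹³, (u¹³)² = u¹⁰, (u¹³)³ = u⁷, (u¹³)⁴ = u⁴, (u¹³)⁵ = u, (u¹³)⁶ = u¹⁴, (u¹³)⁷ = u¹¹, (u¹³)⁸ = u⁸, (u¹³)⁹ = u⁵, (u¹³)¹⁰ = u², (u¹³)¹¹ = u¹⁵, (u¹³)¹² = u¹², (u¹³)¹³ = u⁹, (u¹³)¹⁴ = u⁶, (u¹³)¹⁵ = u³, (u¹³)¹⁶ = e.
The smallest positive k with (u¹³)ᵏ = e is 16, so |⟨u¹³⟩| = 16.

Answer: 16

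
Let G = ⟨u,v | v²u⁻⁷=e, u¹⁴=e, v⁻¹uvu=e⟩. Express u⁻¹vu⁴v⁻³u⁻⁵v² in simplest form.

Multiply left to right, reducing at each step:
  (u¹³) · v = u⁶v⁻¹
  (u⁶v⁻¹) · u⁴ = u²v⁻¹
  (u²v⁻¹) · v⁻³ = u²
  (u²) · u⁻⁵ = u¹¹
  (u¹¹) · v² = u⁴

Answer: u⁴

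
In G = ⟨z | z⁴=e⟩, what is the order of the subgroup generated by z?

|⟨z⟩| equals the order of z. Compute successive powers until reaching e:
  z¹ = z, z² = z², z³ = z³, z⁴ = e.
The smallest positive k with zᵏ = e is 4, so |⟨z⟩| = 4.

Answer: 4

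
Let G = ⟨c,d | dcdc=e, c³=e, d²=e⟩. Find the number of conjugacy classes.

The conjugacy classes (representative and size) are:
  [e] (size 1), [c] (size 2), [cd] (size 3).
Class equation: 1 + 2 + 3 = 6 = |G|. So G has 3 conjugacy classes.

Answer: 3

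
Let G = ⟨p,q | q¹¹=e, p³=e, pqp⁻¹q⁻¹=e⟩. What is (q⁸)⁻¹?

The order of (q⁸) is 11 (smallest k with (q⁸)ᵏ = e), so (q⁸)⁻¹ = (q⁸)¹⁰ = q³.
Check: (q⁸) · (q³) → (q⁸) · q³ = e, giving e as required.

Answer: q³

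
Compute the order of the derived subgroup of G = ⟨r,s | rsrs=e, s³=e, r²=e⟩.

G' = [G, G] is generated by all commutators. The generator-pair commutators are: [r, s] = s.
The subgroup they normally generate is {e, s, s²}, of order 3.
Check: |G/G'| = 6/3 = 2 is the order of the abelianisation.

Answer: 3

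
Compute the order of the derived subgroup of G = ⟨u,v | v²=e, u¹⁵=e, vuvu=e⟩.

G' = [G, G] is generated by all commutators. The generator-pair commutators are: [u, v] = u².
The subgroup they normally generate is {e, u, u², u³, u⁴, u⁵, u⁶, u⁷, u⁸, u⁹, u¹⁰, u¹¹, u¹², u¹³, u¹⁴}, of order 15.
Check: |G/G'| = 30/15 = 2 is the order of the abelianisation.

Answer: 15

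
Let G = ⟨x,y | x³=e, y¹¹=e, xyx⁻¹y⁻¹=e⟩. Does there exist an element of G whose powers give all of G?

|G| = 33. The element xy has order 33 (its powers give 33 distinct elements), so ⟨xy⟩ = G and G is cyclic.

Answer: Yes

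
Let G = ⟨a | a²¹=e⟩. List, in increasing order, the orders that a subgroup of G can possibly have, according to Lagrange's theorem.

|G| = 21 = 3 · 7. By Lagrange's theorem the order of any subgroup divides 21; the divisors of 21 are 1, 3, 7, 21.

Answer: 1, 3, 7, 21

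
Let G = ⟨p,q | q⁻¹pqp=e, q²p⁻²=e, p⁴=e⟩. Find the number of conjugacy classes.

The conjugacy classes (representative and size) are:
  [e] (size 1), [p³] (size 2), [p²] (size 1), [q⁻¹] (size 2), [pq⁻¹] (size 2).
Class equation: 1 + 2 + 1 + 2 + 2 = 8 = |G|. So G has 5 conjugacy classes.

Answer: 5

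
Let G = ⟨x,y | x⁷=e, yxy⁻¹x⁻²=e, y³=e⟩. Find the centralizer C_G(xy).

⟨xy⟩ ⊆ C_G(xy) since powers of xy commute with xy; so |C_G(xy)| ≥ |⟨xy⟩| = 3.
By orbit–stabilizer, |C_G(xy)| = |G| / |conj. class of xy| = 21 / 7 = 3.
The 3 elements commuting with xy are {e, xy, x³y²}.

Answer: {e, xy, x³y²}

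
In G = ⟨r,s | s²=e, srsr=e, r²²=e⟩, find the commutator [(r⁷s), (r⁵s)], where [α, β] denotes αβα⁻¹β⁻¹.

[(r⁷s), (r⁵s)] = (r⁷s)·(r⁵s)·(r⁷s)⁻¹·(r⁵s)⁻¹.
  (r⁷s) · (r⁵s) = r²
  (r²) · (r⁷s) = r⁹s
  (r⁹s) · (r⁵s) = r⁴

Answer: r⁴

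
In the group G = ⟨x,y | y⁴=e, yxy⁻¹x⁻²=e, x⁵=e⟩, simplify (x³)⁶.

Compute successive powers of (x³), reducing at each step:
  (x³)²: (x³) · x³ = x
  (x³)³: x · x³ = x⁴
  (x³)⁴: (x⁴) · x³ = x²
  (x³)⁵: (x²) · x³ = e
  (x³)⁶: e · x³ = x³

Answer: x³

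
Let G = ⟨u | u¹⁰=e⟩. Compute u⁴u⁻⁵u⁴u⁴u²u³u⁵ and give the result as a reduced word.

Multiply left to right, reducing at each step:
  (u⁴) · u⁻⁵ = u⁹
  (u⁹) · u⁴ = u³
  (u³) · u⁴ = u⁷
  (u⁷) · u² = u⁹
  (u⁹) · u³ = u²
  (u²) · u⁵ = u⁷

Answer: u⁷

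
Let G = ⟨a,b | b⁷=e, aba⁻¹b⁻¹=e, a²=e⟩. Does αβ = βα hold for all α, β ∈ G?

Each pair of generators commutes: a·b = ab = b·a. Since the generators pairwise commute, every element of G commutes with every other, so G is abelian.

Answer: Yes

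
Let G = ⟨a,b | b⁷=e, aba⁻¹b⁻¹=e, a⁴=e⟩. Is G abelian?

Each pair of generators commutes: a·b = ab = b·a. Since the generators pairwise commute, every element of G commutes with every other, so G is abelian.

Answer: Yes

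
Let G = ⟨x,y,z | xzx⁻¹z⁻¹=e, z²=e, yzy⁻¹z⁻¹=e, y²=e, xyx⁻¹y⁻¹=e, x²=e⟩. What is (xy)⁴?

Compute successive powers of (xy), reducing at each step:
  (xy)²: (xy) · x = y;   y · y = e
  (xy)³: e · x = x;   x · y = xy
  (xy)⁴: (xy) · x = y;   y · y = e

Answer: e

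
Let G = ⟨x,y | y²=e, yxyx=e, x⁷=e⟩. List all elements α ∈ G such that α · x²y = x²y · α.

⟨x²y⟩ ⊆ C_G(x²y) since powers of x²y commute with x²y; so |C_G(x²y)| ≥ |⟨x²y⟩| = 2.
By orbit–stabilizer, |C_G(x²y)| = |G| / |conj. class of x²y| = 14 / 7 = 2.
The 2 elements commuting with x²y are {e, x²y}.

Answer: {e, x²y}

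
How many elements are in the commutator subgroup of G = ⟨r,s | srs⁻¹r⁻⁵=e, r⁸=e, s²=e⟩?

G' = [G, G] is generated by all commutators. The generator-pair commutators are: [r, s] = r⁴.
The subgroup they normally generate is {e, r⁴}, of order 2.
Check: |G/G'| = 16/2 = 8 is the order of the abelianisation.

Answer: 2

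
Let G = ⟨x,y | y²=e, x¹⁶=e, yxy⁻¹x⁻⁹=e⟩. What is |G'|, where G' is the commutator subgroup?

G' = [G, G] is generated by all commutators. The generator-pair commutators are: [x, y] = x⁸.
The subgroup they normally generate is {e, x⁸}, of order 2.
Check: |G/G'| = 32/2 = 16 is the order of the abelianisation.

Answer: 2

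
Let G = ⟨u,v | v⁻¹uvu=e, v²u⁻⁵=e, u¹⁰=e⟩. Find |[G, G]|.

G' = [G, G] is generated by all commutators. The generator-pair commutators are: [u, v] = u².
The subgroup they normally generate is {e, u², u⁴, u⁶, u⁸}, of order 5.
Check: |G/G'| = 20/5 = 4 is the order of the abelianisation.

Answer: 5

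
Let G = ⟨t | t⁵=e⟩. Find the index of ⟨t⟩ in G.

First find ord(t) by computing successive powers:
  t¹ = t, t² = t², t³ = t³, t⁴ = t⁴, t⁵ = e.
So |⟨t⟩| = ord(t) = 5. With |G| = 5, by Lagrange [G : ⟨t⟩] = 5/5 = 1.

Answer: 1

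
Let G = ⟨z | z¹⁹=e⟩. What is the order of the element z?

Compute successive powers until reaching e:
  z¹ = z, z² = z², z³ = z³, z⁴ = z⁴, z⁵ = z⁵, z⁶ = z⁶, z⁷ = z⁷, z⁸ = z⁸, z⁹ = z⁹, z¹⁰ = z¹⁰, z¹¹ = z¹¹, z¹² = z¹², z¹³ = z¹³, z¹⁴ = z¹⁴, z¹⁵ = z¹⁵, z¹⁶ = z¹⁶, z¹⁷ = z¹⁷, z¹⁸ = z¹⁸, z¹⁹ = e.
The smallest positive k with zᵏ = e is 19.

Answer: 19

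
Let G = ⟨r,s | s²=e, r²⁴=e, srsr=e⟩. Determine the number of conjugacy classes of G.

The conjugacy classes (representative and size) are:
  [e] (size 1), [r²³] (size 2), [r²] (size 2), [r³] (size 2), [r²⁰] (size 2), [r¹⁹] (size 2), [r⁶] (size 2), [r⁷] (size 2), [r⁸] (size 2), [r⁹] (size 2), [r¹⁴] (size 2), [r¹¹] (size 2), [r¹²] (size 1), [r⁴s] (size 12), [r⁵s] (size 12).
Class equation: 1 + 2 + 2 + 2 + 2 + 2 + 2 + 2 + 2 + 2 + 2 + 2 + 1 + 12 + 12 = 48 = |G|. So G has 15 conjugacy classes.

Answer: 15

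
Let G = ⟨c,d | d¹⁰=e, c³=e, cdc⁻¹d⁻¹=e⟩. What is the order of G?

Enumerate words in the generators, reducing via the relations: the distinct elements are
  {c, d, e, cd, c², d², d³, d⁴, d⁵, d⁶, d⁷, d⁸, d⁹, cd², cd³, cd⁴, cd⁵, cd⁶, cd⁷, cd⁸, cd⁹, c²d, c²d², c²d³, c²d⁴, c²d⁵, c²d⁶, c²d⁷, c²d⁸, c²d⁹}.
No further products give new elements, so |G| = 30.

Answer: 30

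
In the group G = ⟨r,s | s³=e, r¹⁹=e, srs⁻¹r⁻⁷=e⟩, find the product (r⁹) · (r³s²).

Compute (r⁹) · (r³s²) by multiplying left to right and reducing via the relations at each step:
  (r⁹) · r³ = r¹²
  (r¹²) · s² = r¹²s²

Answer: r¹²s²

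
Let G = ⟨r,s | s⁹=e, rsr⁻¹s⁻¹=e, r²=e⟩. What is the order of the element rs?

Compute successive powers until reaching e:
  (rs)¹ = rs, (rs)² = s², (rs)³ = rs³, (rs)⁴ = s⁴, (rs)⁵ = rs⁵, (rs)⁶ = s⁶, (rs)⁷ = rs⁷, (rs)⁸ = s⁸, (rs)⁹ = r, (rs)¹⁰ = s, (rs)¹¹ = rs², (rs)¹² = s³, (rs)¹³ = rs⁴, (rs)¹⁴ = s⁵, (rs)¹⁵ = rs⁶, (rs)¹⁶ = s⁷, (rs)¹⁷ = rs⁸, (rs)¹⁸ = e.
The smallest positive k with (rs)ᵏ = e is 18.

Answer: 18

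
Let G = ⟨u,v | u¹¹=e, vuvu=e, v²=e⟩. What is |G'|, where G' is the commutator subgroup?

G' = [G, G] is generated by all commutators. The generator-pair commutators are: [u, v] = u².
The subgroup they normally generate is {e, u, u², u³, u⁴, u⁵, u⁶, u⁷, u⁸, u⁹, u¹⁰}, of order 11.
Check: |G/G'| = 22/11 = 2 is the order of the abelianisation.

Answer: 11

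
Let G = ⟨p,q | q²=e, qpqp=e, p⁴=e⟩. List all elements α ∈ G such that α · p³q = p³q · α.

⟨p³q⟩ ⊆ C_G(p³q) since powers of p³q commute with p³q; so |C_G(p³q)| ≥ |⟨p³q⟩| = 2.
By orbit–stabilizer, |C_G(p³q)| = |G| / |conj. class of p³q| = 8 / 2 = 4.
The 4 elements commuting with p³q are {e, p², p³q, pq}.

Answer: {e, p², p³q, pq}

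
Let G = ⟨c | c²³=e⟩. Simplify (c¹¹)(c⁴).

Compute (c¹¹) · (c⁴) by multiplying left to right and reducing via the relations at each step:
  (c¹¹) · c⁴ = c¹⁵

Answer: c¹⁵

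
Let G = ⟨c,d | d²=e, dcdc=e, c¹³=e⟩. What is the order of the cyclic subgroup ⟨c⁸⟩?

|⟨c⁸⟩| equals the order of c⁸. Compute successive powers until reaching e:
  (c⁸)¹ = c⁸, (c⁸)² = c³, (c⁸)³ = c¹¹, (c⁸)⁴ = c⁶, (c⁸)⁵ = c, (c⁸)⁶ = c⁹, (c⁸)⁷ = c⁴, (c⁸)⁸ = c¹², (c⁸)⁹ = c⁷, (c⁸)¹⁰ = c², (c⁸)¹¹ = c¹⁰, (c⁸)¹² = c⁵, (c⁸)¹³ = e.
The smallest positive k with (c⁸)ᵏ = e is 13, so |⟨c⁸⟩| = 13.

Answer: 13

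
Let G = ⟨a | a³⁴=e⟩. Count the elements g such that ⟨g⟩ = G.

G is cyclic of order 34. An element generates G iff its order is 34, and a cyclic group of order 34 has exactly φ(34) = 16 such elements.

Answer: 16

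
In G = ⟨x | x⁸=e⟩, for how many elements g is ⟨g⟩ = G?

G is cyclic of order 8. An element generates G iff its order is 8, and a cyclic group of order 8 has exactly φ(8) = 4 such elements.

Answer: 4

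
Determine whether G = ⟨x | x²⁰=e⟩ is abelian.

G has a single generator, so G is cyclic and hence abelian.

Answer: Yes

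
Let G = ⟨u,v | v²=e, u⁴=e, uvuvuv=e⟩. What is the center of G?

An element z ∈ Z(G) iff z commutes with every generator.
For example e is central: e·u = u = u·e; e·v = v = v·e.
Whereas u ∉ Z(G) since u·v = uv ≠ vu = v·u.
Checking each of the 24 elements this way gives Z(G) = {e}, of order 1.

Answer: {e}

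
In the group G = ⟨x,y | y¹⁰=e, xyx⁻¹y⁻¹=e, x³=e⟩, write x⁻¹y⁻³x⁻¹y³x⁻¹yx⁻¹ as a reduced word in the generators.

Multiply left to right, reducing at each step:
  (x²) · y⁻³ = x²y⁷
  (x²y⁷) · x⁻¹ = xy⁷
  (xy⁷) · y³ = x
  x · x⁻¹ = e
  e · y = y
  y · x⁻¹ = x²y

Answer: x²y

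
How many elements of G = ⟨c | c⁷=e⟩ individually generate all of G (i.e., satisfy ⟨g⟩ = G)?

G is cyclic of order 7. An element generates G iff its order is 7, and a cyclic group of order 7 has exactly φ(7) = 6 such elements.

Answer: 6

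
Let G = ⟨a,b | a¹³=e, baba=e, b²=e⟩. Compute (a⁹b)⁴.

Compute successive powers of (a⁹b), reducing at each step:
  (a⁹b)²: (a⁹b) · a⁹ = b;   b · b = e
  (a⁹b)³: e · a⁹ = a⁹;   (a⁹) · b = a⁹b
  (a⁹b)⁴: (a⁹b) · a⁹ = b;   b · b = e

Answer: e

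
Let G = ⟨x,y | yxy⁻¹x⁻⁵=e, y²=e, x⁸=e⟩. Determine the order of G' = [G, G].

G' = [G, G] is generated by all commutators. The generator-pair commutators are: [x, y] = x⁴.
The subgroup they normally generate is {e, x⁴}, of order 2.
Check: |G/G'| = 16/2 = 8 is the order of the abelianisation.

Answer: 2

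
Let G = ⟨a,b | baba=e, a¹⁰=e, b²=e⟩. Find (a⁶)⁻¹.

The order of (a⁶) is 5 (smallest k with (a⁶)ᵏ = e), so (a⁶)⁻¹ = (a⁶)⁴ = a⁴.
Check: (a⁶) · (a⁴) → (a⁶) · a⁴ = e, giving e as required.

Answer: a⁴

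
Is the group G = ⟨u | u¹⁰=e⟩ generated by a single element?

|G| = 10. The element u has order 10 (its powers give 10 distinct elements), so ⟨u⟩ = G and G is cyclic.

Answer: Yes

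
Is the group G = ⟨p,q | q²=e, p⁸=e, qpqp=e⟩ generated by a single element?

Every cyclic group is abelian. But p·q = pq while q·p = p⁷q, so p·q ≠ q·p and G is not abelian. Hence G is not cyclic.

Answer: No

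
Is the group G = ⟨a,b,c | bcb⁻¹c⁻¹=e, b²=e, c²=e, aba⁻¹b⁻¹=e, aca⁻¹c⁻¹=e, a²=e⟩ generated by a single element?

|G| = 8, but the maximum element order in G is 2 < 8. No single element generates all of G, so G is not cyclic.

Answer: No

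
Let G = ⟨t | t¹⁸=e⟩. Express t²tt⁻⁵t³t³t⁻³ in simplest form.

Multiply left to right, reducing at each step:
  (t²) · t = t³
  (t³) · t⁻⁵ = t¹⁶
  (t¹⁶) · t³ = t
  t · t³ = t⁴
  (t⁴) · t⁻³ = t

Answer: t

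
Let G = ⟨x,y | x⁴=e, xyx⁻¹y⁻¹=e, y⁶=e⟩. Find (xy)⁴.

Compute successive powers of (xy), reducing at each step:
  (xy)²: (xy) · x = x²y;   (x²y) · y = x²y²
  (xy)³: (x²y²) · x = x³y²;   (x³y²) · y = x³y³
  (xy)⁴: (x³y³) · x = y³;   (y³) · y = y⁴

Answer: y⁴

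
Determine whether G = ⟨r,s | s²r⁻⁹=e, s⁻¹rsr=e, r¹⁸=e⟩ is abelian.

r·s = rs but s·r = r⁸s⁻¹, so r·s ≠ s·r and G is not abelian.

Answer: No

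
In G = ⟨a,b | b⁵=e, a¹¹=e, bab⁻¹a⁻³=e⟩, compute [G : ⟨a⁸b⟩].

First find ord(a⁸b) by computing successive powers:
  (a⁸b)¹ = a⁸b, (a⁸b)² = a¹⁰b², (a⁸b)³ = a⁵b³, (a⁸b)⁴ = ab⁴, (a⁸b)⁵ = e.
So |⟨a⁸b⟩| = ord(a⁸b) = 5. With |G| = 55, by Lagrange [G : ⟨a⁸b⟩] = 55/5 = 11.

Answer: 11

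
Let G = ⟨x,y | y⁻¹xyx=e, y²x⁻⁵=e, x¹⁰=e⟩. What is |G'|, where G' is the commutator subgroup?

G' = [G, G] is generated by all commutators. The generator-pair commutators are: [x, y] = x².
The subgroup they normally generate is {e, x², x⁴, x⁶, x⁸}, of order 5.
Check: |G/G'| = 20/5 = 4 is the order of the abelianisation.

Answer: 5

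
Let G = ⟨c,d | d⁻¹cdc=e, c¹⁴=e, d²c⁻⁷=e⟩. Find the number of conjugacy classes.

The conjugacy classes (representative and size) are:
  [e] (size 1), [c¹³] (size 2), [c¹²] (size 2), [c¹¹] (size 2), [c⁴] (size 2), [c⁵] (size 2), [c⁸] (size 2), [c⁷] (size 1), [c⁵d⁻¹] (size 7), [c⁵d] (size 7).
Class equation: 1 + 2 + 2 + 2 + 2 + 2 + 2 + 1 + 7 + 7 = 28 = |G|. So G has 10 conjugacy classes.

Answer: 10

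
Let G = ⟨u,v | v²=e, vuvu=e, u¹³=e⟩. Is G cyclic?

Every cyclic group is abelian. But u·v = uv while v·u = u¹²v, so u·v ≠ v·u and G is not abelian. Hence G is not cyclic.

Answer: No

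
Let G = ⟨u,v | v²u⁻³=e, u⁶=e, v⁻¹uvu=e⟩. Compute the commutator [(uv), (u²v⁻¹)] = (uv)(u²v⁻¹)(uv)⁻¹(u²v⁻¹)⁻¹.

[(uv), (u²v⁻¹)] = (uv)·(u²v⁻¹)·(uv)⁻¹·(u²v⁻¹)⁻¹.
  (uv) · (u²v⁻¹) = u⁵
  (u⁵) · (uv⁻¹) = v⁻¹
  (v⁻¹) · (u²v) = u⁴

Answer: u⁴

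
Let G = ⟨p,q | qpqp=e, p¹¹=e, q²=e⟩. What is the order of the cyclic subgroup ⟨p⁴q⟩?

|⟨p⁴q⟩| equals the order of p⁴q. Compute successive powers until reaching e:
  (p⁴q)¹ = p⁴q, (p⁴q)² = e.
The smallest positive k with (p⁴q)ᵏ = e is 2, so |⟨p⁴q⟩| = 2.

Answer: 2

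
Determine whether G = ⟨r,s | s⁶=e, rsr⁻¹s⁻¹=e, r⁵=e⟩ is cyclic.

|G| = 30. The element rs has order 30 (its powers give 30 distinct elements), so ⟨rs⟩ = G and G is cyclic.

Answer: Yes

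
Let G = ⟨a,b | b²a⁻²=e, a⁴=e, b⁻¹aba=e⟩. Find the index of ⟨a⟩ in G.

First find ord(a) by computing successive powers:
  a¹ = a, a² = a², a³ = a³, a⁴ = e.
So |⟨a⟩| = ord(a) = 4. With |G| = 8, by Lagrange [G : ⟨a⟩] = 8/4 = 2.

Answer: 2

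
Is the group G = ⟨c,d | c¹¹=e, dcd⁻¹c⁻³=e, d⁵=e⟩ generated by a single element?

Every cyclic group is abelian. But c·d = cd while d·c = c³d, so c·d ≠ d·c and G is not abelian. Hence G is not cyclic.

Answer: No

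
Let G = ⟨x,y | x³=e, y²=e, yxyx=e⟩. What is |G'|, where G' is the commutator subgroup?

G' = [G, G] is generated by all commutators. The generator-pair commutators are: [x, y] = x².
The subgroup they normally generate is {e, x, x²}, of order 3.
Check: |G/G'| = 6/3 = 2 is the order of the abelianisation.

Answer: 3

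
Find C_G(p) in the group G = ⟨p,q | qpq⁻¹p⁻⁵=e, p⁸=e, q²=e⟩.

⟨p⟩ ⊆ C_G(p) since powers of p commute with p; so |C_G(p)| ≥ |⟨p⟩| = 8.
By orbit–stabilizer, |C_G(p)| = |G| / |conj. class of p| = 16 / 2 = 8.
The 8 elements commuting with p are {e, p, p², p³, p⁴, p⁵, p⁶, p⁷}.

Answer: {e, p, p², p³, p⁴, p⁵, p⁶, p⁷}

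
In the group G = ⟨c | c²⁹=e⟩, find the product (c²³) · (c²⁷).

Compute (c²³) · (c²⁷) by multiplying left to right and reducing via the relations at each step:
  (c²³) · c²⁷ = c²¹

Answer: c²¹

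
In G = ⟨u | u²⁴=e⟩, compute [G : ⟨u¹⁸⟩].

First find ord(u¹⁸) by computing successive powers:
  (u¹⁸)¹ = u¹⁸, (u¹⁸)² = u¹², (u¹⁸)³ = u⁶, (u¹⁸)⁴ = e.
So |⟨u¹⁸⟩| = ord(u¹⁸) = 4. With |G| = 24, by Lagrange [G : ⟨u¹⁸⟩] = 24/4 = 6.

Answer: 6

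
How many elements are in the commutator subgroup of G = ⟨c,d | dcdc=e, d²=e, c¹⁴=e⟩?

G' = [G, G] is generated by all commutators. The generator-pair commutators are: [c, d] = c².
The subgroup they normally generate is {e, c², c⁴, c⁶, c⁸, c¹⁰, c¹²}, of order 7.
Check: |G/G'| = 28/7 = 4 is the order of the abelianisation.

Answer: 7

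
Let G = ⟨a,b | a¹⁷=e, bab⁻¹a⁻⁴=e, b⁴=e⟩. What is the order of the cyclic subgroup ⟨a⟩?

|⟨a⟩| equals the order of a. Compute successive powers until reaching e:
  a¹ = a, a² = a², a³ = a³, a⁴ = a⁴, a⁵ = a⁵, a⁶ = a⁶, a⁷ = a⁷, a⁸ = a⁸, a⁹ = a⁹, a¹⁰ = a¹⁰, a¹¹ = a¹¹, a¹² = a¹², a¹³ = a¹³, a¹⁴ = a¹⁴, a¹⁵ = a¹⁵, a¹⁶ = a¹⁶, a¹⁷ = e.
The smallest positive k with aᵏ = e is 17, so |⟨a⟩| = 17.

Answer: 17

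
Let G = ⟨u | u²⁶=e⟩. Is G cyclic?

|G| = 26. The element u has order 26 (its powers give 26 distinct elements), so ⟨u⟩ = G and G is cyclic.

Answer: Yes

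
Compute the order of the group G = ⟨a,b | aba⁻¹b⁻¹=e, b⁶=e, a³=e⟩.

Enumerate words in the generators, reducing via the relations: the distinct elements are
  {a, b, e, ab, a², b², b³, b⁴, b⁵, ab², ab³, ab⁴, ab⁵, a²b, a²b², a²b³, a²b⁴, a²b⁵}.
No further products give new elements, so |G| = 18.

Answer: 18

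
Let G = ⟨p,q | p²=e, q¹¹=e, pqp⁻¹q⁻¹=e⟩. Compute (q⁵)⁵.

Compute successive powers of (q⁵), reducing at each step:
  (q⁵)²: (q⁵) · q⁵ = q¹⁰
  (q⁵)³: (q¹⁰) · q⁵ = q⁴
  (q⁵)⁴: (q⁴) · q⁵ = q⁹
  (q⁵)⁵: (q⁹) · q⁵ = q³

Answer: q³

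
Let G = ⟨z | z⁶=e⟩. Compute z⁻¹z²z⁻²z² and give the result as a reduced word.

Multiply left to right, reducing at each step:
  (z⁵) · z² = z
  z · z⁻² = z⁵
  (z⁵) · z² = z

Answer: z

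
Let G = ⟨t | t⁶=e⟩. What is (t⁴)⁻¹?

The order of (t⁴) is 3 (smallest k with (t⁴)ᵏ = e), so (t⁴)⁻¹ = (t⁴)² = t².
Check: (t⁴) · (t²) → (t⁴) · t² = e, giving e as required.

Answer: t²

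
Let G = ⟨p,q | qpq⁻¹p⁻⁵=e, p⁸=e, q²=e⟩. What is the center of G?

An element z ∈ Z(G) iff z commutes with every generator.
For example p² is central: (p²)·p = p³ = p·(p²); (p²)·q = p²q = q·(p²).
Whereas p ∉ Z(G) since p·q = pq ≠ p⁵q = q·p.
Checking each of the 16 elements this way gives Z(G) = {e, p², p⁴, p⁶}, of order 4.

Answer: {e, p², p⁴, p⁶}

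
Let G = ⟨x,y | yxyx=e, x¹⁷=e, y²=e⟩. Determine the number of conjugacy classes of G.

The conjugacy classes (representative and size) are:
  [e] (size 1), [x¹⁶] (size 2), [x²] (size 2), [x³] (size 2), [x¹³] (size 2), [x¹²] (size 2), [x⁶] (size 2), [x¹⁰] (size 2), [x⁹] (size 2), [x⁷y] (size 17).
Class equation: 1 + 2 + 2 + 2 + 2 + 2 + 2 + 2 + 2 + 17 = 34 = |G|. So G has 10 conjugacy classes.

Answer: 10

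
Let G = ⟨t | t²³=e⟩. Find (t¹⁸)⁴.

Compute successive powers of (t¹⁸), reducing at each step:
  (t¹⁸)²: (t¹⁸) · t¹⁸ = t¹³
  (t¹⁸)³: (t¹³) · t¹⁸ = t⁸
  (t¹⁸)⁴: (t⁸) · t¹⁸ = t³

Answer: t³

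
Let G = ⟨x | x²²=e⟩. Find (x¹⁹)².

Compute successive powers of (x¹⁹), reducing at each step:
  (x¹⁹)²: (x¹⁹) · x¹⁹ = x¹⁶

Answer: x¹⁶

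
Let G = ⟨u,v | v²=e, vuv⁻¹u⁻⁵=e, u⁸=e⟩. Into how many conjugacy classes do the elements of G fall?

The conjugacy classes (representative and size) are:
  [e] (size 1), [u⁵] (size 2), [u²] (size 1), [u⁷] (size 2), [u⁴] (size 1), [u⁶] (size 1), [v] (size 2), [u⁵v] (size 2), [u²v] (size 2), [u³v] (size 2).
Class equation: 1 + 2 + 1 + 2 + 1 + 1 + 2 + 2 + 2 + 2 = 16 = |G|. So G has 10 conjugacy classes.

Answer: 10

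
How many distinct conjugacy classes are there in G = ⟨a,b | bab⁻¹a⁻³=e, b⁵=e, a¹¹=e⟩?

The conjugacy classes (representative and size) are:
  [e] (size 1), [a³] (size 5), [a⁶] (size 5), [a⁷b] (size 11), [a⁹b²] (size 11), [a⁷b³] (size 11), [a⁷b⁴] (size 11).
Class equation: 1 + 5 + 5 + 11 + 11 + 11 + 11 = 55 = |G|. So G has 7 conjugacy classes.

Answer: 7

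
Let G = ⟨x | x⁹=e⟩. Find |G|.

G is generated by a single element, so G is cyclic. The relator gives x⁹ = e and no smaller power is forced to be e, so the 9 powers {e, x, x², x³, x⁴, x⁵, x⁶, x⁷, x⁸} are distinct. Hence |G| = 9.

Answer: 9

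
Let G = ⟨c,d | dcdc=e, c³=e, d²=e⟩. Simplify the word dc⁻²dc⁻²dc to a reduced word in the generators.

Multiply left to right, reducing at each step:
  d · c⁻² = c²d
  (c²d) · d = c²
  (c²) · c⁻² = e
  e · d = d
  d · c = c²d

Answer: c²d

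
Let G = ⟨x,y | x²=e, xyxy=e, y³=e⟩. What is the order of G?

Enumerate words in the generators, reducing via the relations: the distinct elements are
  {e, x, y, xy, y², xy²}.
No further products give new elements, so |G| = 6.

Answer: 6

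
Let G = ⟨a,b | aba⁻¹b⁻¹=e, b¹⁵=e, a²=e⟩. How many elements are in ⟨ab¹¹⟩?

|⟨ab¹¹⟩| equals the order of ab¹¹. Compute successive powers until reaching e:
  (ab¹¹)¹ = ab¹¹, (ab¹¹)² = b⁷, (ab¹¹)³ = ab³, (ab¹¹)⁴ = b¹⁴, (ab¹¹)⁵ = ab¹⁰, (ab¹¹)⁶ = b⁶, (ab¹¹)⁷ = ab², (ab¹¹)⁸ = b¹³, (ab¹¹)⁹ = ab⁹, (ab¹¹)¹⁰ = b⁵, (ab¹¹)¹¹ = ab, (ab¹¹)¹² = b¹², (ab¹¹)¹³ = ab⁸, (ab¹¹)¹⁴ = b⁴, (ab¹¹)¹⁵ = a, (ab¹¹)¹⁶ = b¹¹, (ab¹¹)¹⁷ = ab⁷, (ab¹¹)¹⁸ = b³, (ab¹¹)¹⁹ = ab¹⁴, (ab¹¹)²⁰ = b¹⁰, (ab¹¹)²¹ = ab⁶, (ab¹¹)²² = b², (ab¹¹)²³ = ab¹³, (ab¹¹)²⁴ = b⁹, (ab¹¹)²⁵ = ab⁵, (ab¹¹)²⁶ = b, (ab¹¹)²⁷ = ab¹², (ab¹¹)²⁸ = b⁸, (ab¹¹)²⁹ = ab⁴, (ab¹¹)³⁰ = e.
The smallest positive k with (ab¹¹)ᵏ = e is 30, so |⟨ab¹¹⟩| = 30.

Answer: 30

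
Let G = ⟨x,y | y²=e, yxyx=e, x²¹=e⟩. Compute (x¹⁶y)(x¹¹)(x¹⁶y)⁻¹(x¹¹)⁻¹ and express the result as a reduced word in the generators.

[(x¹⁶y), (x¹¹)] = (x¹⁶y)·(x¹¹)·(x¹⁶y)⁻¹·(x¹¹)⁻¹.
  (x¹⁶y) · (x¹¹) = x⁵y
  (x⁵y) · (x¹⁶y) = x¹⁰
  (x¹⁰) · (x¹⁰) = x²⁰

Answer: x²⁰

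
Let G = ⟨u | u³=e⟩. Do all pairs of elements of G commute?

G has a single generator, so G is cyclic and hence abelian.

Answer: Yes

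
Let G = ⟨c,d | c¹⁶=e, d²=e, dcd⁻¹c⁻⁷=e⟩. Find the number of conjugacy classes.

The conjugacy classes (representative and size) are:
  [e] (size 1), [c] (size 2), [c¹⁴] (size 2), [c³] (size 2), [c⁴] (size 2), [c¹⁰] (size 2), [c⁸] (size 1), [c⁹] (size 2), [c¹¹] (size 2), [c¹⁰d] (size 8), [cd] (size 8).
Class equation: 1 + 2 + 2 + 2 + 2 + 2 + 1 + 2 + 2 + 8 + 8 = 32 = |G|. So G has 11 conjugacy classes.

Answer: 11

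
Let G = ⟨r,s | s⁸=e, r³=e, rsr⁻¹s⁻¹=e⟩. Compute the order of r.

Compute successive powers until reaching e:
  r¹ = r, r² = r², r³ = e.
The smallest positive k with rᵏ = e is 3.

Answer: 3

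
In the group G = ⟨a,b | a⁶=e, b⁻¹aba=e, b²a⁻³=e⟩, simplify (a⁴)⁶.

Compute successive powers of (a⁴), reducing at each step:
  (a⁴)²: (a⁴) · a⁴ = a²
  (a⁴)³: (a²) · a⁴ = e
  (a⁴)⁴: e · a⁴ = a⁴
  (a⁴)⁵: (a⁴) · a⁴ = a²
  (a⁴)⁶: (a²) · a⁴ = e

Answer: e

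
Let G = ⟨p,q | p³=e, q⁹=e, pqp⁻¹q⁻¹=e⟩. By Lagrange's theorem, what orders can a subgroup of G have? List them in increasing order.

|G| = 27 = 3³. By Lagrange's theorem the order of any subgroup divides 27; the divisors of 27 are 1, 3, 9, 27.

Answer: 1, 3, 9, 27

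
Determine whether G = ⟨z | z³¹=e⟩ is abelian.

G has a single generator, so G is cyclic and hence abelian.

Answer: Yes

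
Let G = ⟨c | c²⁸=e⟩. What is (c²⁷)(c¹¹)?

Compute (c²⁷) · (c¹¹) by multiplying left to right and reducing via the relations at each step:
  (c²⁷) · c¹¹ = c¹⁰

Answer: c¹⁰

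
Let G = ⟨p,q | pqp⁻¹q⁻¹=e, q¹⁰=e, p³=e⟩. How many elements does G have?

Enumerate words in the generators, reducing via the relations: the distinct elements are
  {e, p, q, pq, p², q², q³, q⁴, q⁵, q⁶, q⁷, q⁸, q⁹, pq², pq³, pq⁴, pq⁵, pq⁶, pq⁷, pq⁸, pq⁹, p²q, p²q², p²q³, p²q⁴, p²q⁵, p²q⁶, p²q⁷, p²q⁸, p²q⁹}.
No further products give new elements, so |G| = 30.

Answer: 30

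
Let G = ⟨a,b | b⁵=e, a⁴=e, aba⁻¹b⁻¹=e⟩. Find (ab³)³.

Compute successive powers of (ab³), reducing at each step:
  (ab³)²: (ab³) · a = a²b³;   (a²b³) · b³ = a²b
  (ab³)³: (a²b) · a = a³b;   (a³b) · b³ = a³b⁴

Answer: a³b⁴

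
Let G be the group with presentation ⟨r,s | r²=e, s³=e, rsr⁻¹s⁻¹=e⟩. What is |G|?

Enumerate words in the generators, reducing via the relations: the distinct elements are
  {e, r, s, rs, s², rs²}.
No further products give new elements, so |G| = 6.

Answer: 6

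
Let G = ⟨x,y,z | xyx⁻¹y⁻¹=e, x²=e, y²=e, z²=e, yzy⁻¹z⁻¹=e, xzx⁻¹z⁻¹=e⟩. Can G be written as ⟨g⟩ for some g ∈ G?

|G| = 8, but the maximum element order in G is 2 < 8. No single element generates all of G, so G is not cyclic.

Answer: No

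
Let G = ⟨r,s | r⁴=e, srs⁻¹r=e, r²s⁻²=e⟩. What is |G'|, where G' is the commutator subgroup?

G' = [G, G] is generated by all commutators. The generator-pair commutators are: [r, s] = r².
The subgroup they normally generate is {e, r²}, of order 2.
Check: |G/G'| = 8/2 = 4 is the order of the abelianisation.

Answer: 2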